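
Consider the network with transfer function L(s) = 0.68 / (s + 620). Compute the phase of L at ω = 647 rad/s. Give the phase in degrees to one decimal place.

-46.2°

∠(j647 + 620) = arctan(647/620) = 46.22°
∠L(j647) = −46.22° = -46.22°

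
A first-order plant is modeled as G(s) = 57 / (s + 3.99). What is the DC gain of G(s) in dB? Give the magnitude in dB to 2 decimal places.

23.10 dB

G(0) = 57 / 3.99 = 14.286
20 log₁₀(14.286) = 23.098 dB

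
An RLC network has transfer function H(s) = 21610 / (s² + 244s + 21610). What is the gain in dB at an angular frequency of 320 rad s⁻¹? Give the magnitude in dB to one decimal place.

|(j320)² + 244(j320) + 21610| = |-80790 + j78080| = 1.124e+05
|H(j320)| = 21610 / 1.124e+05 = 0.19234
20 log₁₀(0.19234) = -14.32 dB

-14.3 dB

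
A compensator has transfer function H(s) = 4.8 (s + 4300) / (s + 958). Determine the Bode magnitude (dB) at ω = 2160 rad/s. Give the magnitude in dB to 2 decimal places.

|j2160 + 4300| = √(2160² + 4300²) = 4812
|j2160 + 958| = √(2160² + 958²) = 2363
|H(j2160)| = 4.8 × 4812 / 2363 = 9.7751
20 log₁₀(9.7751) = 19.802 dB

19.80 dB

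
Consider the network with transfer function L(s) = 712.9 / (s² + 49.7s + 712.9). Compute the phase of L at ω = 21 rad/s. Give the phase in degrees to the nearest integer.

-75°

∠[(j21)² + 49.7(j21) + 712.9] = ∠[271.9 + j1043.7] = 75.40°
∠L(j21) = −75.40° = -75.40°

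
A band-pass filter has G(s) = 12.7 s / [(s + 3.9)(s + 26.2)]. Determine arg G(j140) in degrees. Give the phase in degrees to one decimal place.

∠(j140) = 90.00°
∠(j140 + 3.9) = arctan(140/3.9) = 88.40°
∠(j140 + 26.2) = arctan(140/26.2) = 79.40°
∠G(j140) = 90.00° − (88.40° + 79.40°) = -77.80°

-77.8 deg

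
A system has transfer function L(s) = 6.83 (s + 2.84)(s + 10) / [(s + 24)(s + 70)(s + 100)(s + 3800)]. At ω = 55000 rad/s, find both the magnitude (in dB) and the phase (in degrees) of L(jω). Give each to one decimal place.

|L| = -172.9 dB, ∠L = -175.9°

|j55000 + 2.84| = √(55000² + 2.84²) = 5.5e+04
|j55000 + 10| = √(55000² + 10²) = 5.5e+04
|j55000 + 24| = √(55000² + 24²) = 5.5e+04
|j55000 + 70| = √(55000² + 70²) = 5.5e+04
|j55000 + 100| = √(55000² + 100²) = 5.5e+04
|j55000 + 3800| = √(55000² + 3800²) = 5.513e+04
|L(j55000)| = 6.83 × 5.5e+04 × 5.5e+04 / (5.5e+04 × 5.5e+04 × 5.5e+04 × 5.513e+04) = 2.2525e-09
20 log₁₀(2.2525e-09) = -172.95 dB
∠(j55000 + 2.84) = arctan(55000/2.84) = 90.00°
∠(j55000 + 10) = arctan(55000/10) = 89.99°
∠(j55000 + 24) = arctan(55000/24) = 89.97°
∠(j55000 + 70) = arctan(55000/70) = 89.93°
∠(j55000 + 100) = arctan(55000/100) = 89.90°
∠(j55000 + 3800) = arctan(55000/3800) = 86.05°
∠L(j55000) = 90.00° + 89.99° − (89.97° + 89.93° + 89.90° + 86.05°) = -175.86°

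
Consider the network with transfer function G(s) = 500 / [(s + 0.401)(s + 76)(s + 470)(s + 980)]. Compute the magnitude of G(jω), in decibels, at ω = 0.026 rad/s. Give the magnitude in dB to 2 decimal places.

-88.98 dB

|j0.026 + 0.401| = √(0.026² + 0.401²) = 0.4018
|j0.026 + 76| = √(0.026² + 76²) = 76
|j0.026 + 470| = √(0.026² + 470²) = 470
|j0.026 + 980| = √(0.026² + 980²) = 980
|G(j0.026)| = 500 / (0.4018 × 76 × 470 × 980) = 3.5545e-05
20 log₁₀(3.5545e-05) = -88.984 dB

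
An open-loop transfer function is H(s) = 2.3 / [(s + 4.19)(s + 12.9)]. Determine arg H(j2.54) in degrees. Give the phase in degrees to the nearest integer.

-42°

∠(j2.54 + 4.19) = arctan(2.54/4.19) = 31.22°
∠(j2.54 + 12.9) = arctan(2.54/12.9) = 11.14°
∠H(j2.54) = − (31.22° + 11.14°) = -42.36°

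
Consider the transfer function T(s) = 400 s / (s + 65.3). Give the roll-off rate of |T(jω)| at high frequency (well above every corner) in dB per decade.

With 1 zero and 1 pole, the high-frequency asymptotic slope is 20 × (1 − 1) = 0 dB/decade.

0 dB/decade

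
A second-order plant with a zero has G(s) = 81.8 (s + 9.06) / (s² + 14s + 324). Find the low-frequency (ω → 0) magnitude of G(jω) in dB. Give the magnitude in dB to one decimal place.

G(0) = 81.8 × 9.06 / 324 = 2.2874
20 log₁₀(2.2874) = 7.19 dB

7.2 dB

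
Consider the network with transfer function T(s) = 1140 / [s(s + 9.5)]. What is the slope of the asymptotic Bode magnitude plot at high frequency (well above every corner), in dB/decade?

-40 dB/decade

With 0 zeros and 2 poles, the high-frequency asymptotic slope is 20 × (0 − 2) = -40 dB/decade.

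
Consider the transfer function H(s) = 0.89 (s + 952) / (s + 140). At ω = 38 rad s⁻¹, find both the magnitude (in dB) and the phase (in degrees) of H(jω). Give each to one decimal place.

|H| = 15.3 dB, ∠H = -12.9 deg

|j38 + 952| = √(38² + 952²) = 952.8
|j38 + 140| = √(38² + 140²) = 145.1
|H(j38)| = 0.89 × 952.8 / 145.1 = 5.8453
20 log₁₀(5.8453) = 15.34 dB
∠(j38 + 952) = arctan(38/952) = 2.29°
∠(j38 + 140) = arctan(38/140) = 15.19°
∠H(j38) = 2.29° − 15.19° = -12.90°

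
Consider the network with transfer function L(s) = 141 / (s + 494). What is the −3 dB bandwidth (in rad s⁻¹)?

494 rad s⁻¹

For a single-pole low-pass, the −3 dB point is at the pole: ω = 494 rad s⁻¹.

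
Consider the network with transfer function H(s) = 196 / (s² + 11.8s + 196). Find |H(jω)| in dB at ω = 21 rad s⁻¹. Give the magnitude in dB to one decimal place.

|(j21)² + 11.8(j21) + 196| = |-245 + j247.8| = 348.5
|H(j21)| = 196 / 348.5 = 0.56246
20 log₁₀(0.56246) = -5.00 dB

-5.0 dB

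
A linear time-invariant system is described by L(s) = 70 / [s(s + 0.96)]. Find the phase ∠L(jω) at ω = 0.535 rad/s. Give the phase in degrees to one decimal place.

-119.1°

∠(j0.535 + 0.96) = arctan(0.535/0.96) = 29.13°
∠(j0.535) = 90.00°
∠L(j0.535) = − (29.13° + 90.00°) = -119.13°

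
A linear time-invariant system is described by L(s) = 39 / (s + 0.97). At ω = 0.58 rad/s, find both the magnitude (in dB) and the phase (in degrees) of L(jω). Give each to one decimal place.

|L| = 30.8 dB, ∠L = -30.9°

|j0.58 + 0.97| = √(0.58² + 0.97²) = 1.13
|L(j0.58)| = 39 / 1.13 = 34.508
20 log₁₀(34.508) = 30.76 dB
∠(j0.58 + 0.97) = arctan(0.58/0.97) = 30.88°
∠L(j0.58) = −30.88° = -30.88°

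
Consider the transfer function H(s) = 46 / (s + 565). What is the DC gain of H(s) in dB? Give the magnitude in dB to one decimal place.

H(0) = 46 / 565 = 0.081416
20 log₁₀(0.081416) = -21.79 dB

-21.8 dB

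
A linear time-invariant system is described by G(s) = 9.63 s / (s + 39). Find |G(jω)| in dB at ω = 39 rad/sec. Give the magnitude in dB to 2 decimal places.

|j39| = 39
|j39 + 39| = √(39² + 39²) = 55.15
|G(j39)| = 9.63 × 39 / 55.15 = 6.8094
20 log₁₀(6.8094) = 16.662 dB

16.66 dB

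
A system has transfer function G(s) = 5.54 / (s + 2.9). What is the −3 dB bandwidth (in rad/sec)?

For a single-pole low-pass, the −3 dB point is at the pole: ω = 2.9 rad/sec.

2.9 rad/sec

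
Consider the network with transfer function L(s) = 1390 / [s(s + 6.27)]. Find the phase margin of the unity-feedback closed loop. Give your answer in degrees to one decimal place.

9.6 deg

Gain crossover: |L(jω)| = 1 at ω ≈ 37 rad/sec.
∠L(j37) = −90° − arctan(37/6.27) ≈ -170.39°
PM = 180° + (-170.39°) = 9.61°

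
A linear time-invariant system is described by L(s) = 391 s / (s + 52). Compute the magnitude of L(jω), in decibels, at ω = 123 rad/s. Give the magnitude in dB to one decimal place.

|j123| = 123
|j123 + 52| = √(123² + 52²) = 133.5
|L(j123)| = 391 × 123 / 133.5 = 360.14
20 log₁₀(360.14) = 51.13 dB

51.1 dB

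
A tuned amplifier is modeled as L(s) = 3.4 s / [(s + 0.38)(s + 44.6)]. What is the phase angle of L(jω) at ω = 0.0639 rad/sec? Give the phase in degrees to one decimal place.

80.4°

∠(j0.0639) = 90.00°
∠(j0.0639 + 0.38) = arctan(0.0639/0.38) = 9.55°
∠(j0.0639 + 44.6) = arctan(0.0639/44.6) = 0.08°
∠L(j0.0639) = 90.00° − (9.55° + 0.08°) = 80.37°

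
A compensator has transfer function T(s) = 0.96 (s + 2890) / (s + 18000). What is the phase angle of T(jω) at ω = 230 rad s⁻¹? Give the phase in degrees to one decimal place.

3.8°

∠(j230 + 2890) = arctan(230/2890) = 4.55°
∠(j230 + 18000) = arctan(230/18000) = 0.73°
∠T(j230) = 4.55° − 0.73° = 3.82°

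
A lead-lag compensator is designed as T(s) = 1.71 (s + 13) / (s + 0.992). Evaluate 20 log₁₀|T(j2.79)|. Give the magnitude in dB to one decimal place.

17.7 dB

|j2.79 + 13| = √(2.79² + 13²) = 13.3
|j2.79 + 0.992| = √(2.79² + 0.992²) = 2.961
|T(j2.79)| = 1.71 × 13.3 / 2.961 = 7.6783
20 log₁₀(7.6783) = 17.71 dB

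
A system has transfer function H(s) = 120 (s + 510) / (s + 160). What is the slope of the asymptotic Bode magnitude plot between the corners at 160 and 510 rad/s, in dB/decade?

In this band the factors already past their corner are: pole at 160; net slope = -20 dB/decade.

-20 dB/decade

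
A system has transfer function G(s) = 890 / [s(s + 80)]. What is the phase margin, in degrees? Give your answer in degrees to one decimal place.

82.2 deg

Gain crossover: |G(jω)| = 1 at ω ≈ 11 rad/s.
∠G(j11) = −90° − arctan(11/80) ≈ -97.84°
PM = 180° + (-97.84°) = 82.16°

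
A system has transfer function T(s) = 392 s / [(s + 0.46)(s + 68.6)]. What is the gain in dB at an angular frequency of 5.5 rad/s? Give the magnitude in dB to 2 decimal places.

15.08 dB

|j5.5| = 5.5
|j5.5 + 0.46| = √(5.5² + 0.46²) = 5.519
|j5.5 + 68.6| = √(5.5² + 68.6²) = 68.82
|T(j5.5)| = 392 × 5.5 / (5.519 × 68.82) = 5.6762
20 log₁₀(5.6762) = 15.081 dB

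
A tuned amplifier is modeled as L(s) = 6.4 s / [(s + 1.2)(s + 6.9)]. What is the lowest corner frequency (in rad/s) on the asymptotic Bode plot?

1.2 rad/s

Break frequencies occur at each pole and zero magnitude: 1.2 rad/s, 6.9 rad/s.
The lowest is 1.2 rad/s.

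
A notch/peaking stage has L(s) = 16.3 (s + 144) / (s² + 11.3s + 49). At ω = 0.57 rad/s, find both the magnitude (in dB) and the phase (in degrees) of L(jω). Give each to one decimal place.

|j0.57 + 144| = √(0.57² + 144²) = 144
|(j0.57)² + 11.3(j0.57) + 49| = |48.675 + j6.441| = 49.1
|L(j0.57)| = 16.3 × 144 / 49.1 = 47.805
20 log₁₀(47.805) = 33.59 dB
∠(j0.57 + 144) = arctan(0.57/144) = 0.23°
∠[(j0.57)² + 11.3(j0.57) + 49] = ∠[48.675 + j6.441] = 7.54°
∠L(j0.57) = 0.23° − 7.54° = -7.31°

|L| = 33.6 dB, ∠L = -7.3°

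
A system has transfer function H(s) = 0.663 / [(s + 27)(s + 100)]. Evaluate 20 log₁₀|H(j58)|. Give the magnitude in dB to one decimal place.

-80.9 dB

|j58 + 27| = √(58² + 27²) = 63.98
|j58 + 100| = √(58² + 100²) = 115.6
|H(j58)| = 0.663 / (63.98 × 115.6) = 8.9645e-05
20 log₁₀(8.9645e-05) = -80.95 dB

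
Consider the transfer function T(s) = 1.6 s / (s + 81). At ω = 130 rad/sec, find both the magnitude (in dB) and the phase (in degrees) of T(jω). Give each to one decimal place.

|j130| = 130
|j130 + 81| = √(130² + 81²) = 153.2
|T(j130)| = 1.6 × 130 / 153.2 = 1.358
20 log₁₀(1.358) = 2.66 dB
∠(j130) = 90.00°
∠(j130 + 81) = arctan(130/81) = 58.07°
∠T(j130) = 90.00° − 58.07° = 31.93°

|T| = 2.7 dB, ∠T = 31.9°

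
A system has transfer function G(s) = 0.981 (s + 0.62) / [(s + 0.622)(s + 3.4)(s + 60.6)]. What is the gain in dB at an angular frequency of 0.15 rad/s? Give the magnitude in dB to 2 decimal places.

|j0.15 + 0.62| = √(0.15² + 0.62²) = 0.6379
|j0.15 + 0.622| = √(0.15² + 0.622²) = 0.6398
|j0.15 + 3.4| = √(0.15² + 3.4²) = 3.403
|j0.15 + 60.6| = √(0.15² + 60.6²) = 60.6
|G(j0.15)| = 0.981 × 0.6379 / (0.6398 × 3.403 × 60.6) = 0.0047421
20 log₁₀(0.0047421) = -46.481 dB

-46.48 dB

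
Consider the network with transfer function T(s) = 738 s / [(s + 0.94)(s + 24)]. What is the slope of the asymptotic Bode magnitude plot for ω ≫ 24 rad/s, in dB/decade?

With 1 zero and 2 poles, the high-frequency asymptotic slope is 20 × (1 − 2) = -20 dB/decade.

-20 dB/decade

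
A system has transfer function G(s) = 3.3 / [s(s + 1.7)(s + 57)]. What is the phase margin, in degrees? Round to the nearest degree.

Gain crossover: |G(jω)| = 1 at ω ≈ 0.034 rad/s.
∠G(j0.034) = −90° − arctan(0.034/1.7) − arctan(0.034/57) ≈ -91.18°
PM = 180° + (-91.18°) = 88.82°

89°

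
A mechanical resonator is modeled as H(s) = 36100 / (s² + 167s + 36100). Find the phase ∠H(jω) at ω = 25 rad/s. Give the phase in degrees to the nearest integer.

∠[(j25)² + 167(j25) + 36100] = ∠[35475 + j4175] = 6.71°
∠H(j25) = −6.71° = -6.71°

-7 deg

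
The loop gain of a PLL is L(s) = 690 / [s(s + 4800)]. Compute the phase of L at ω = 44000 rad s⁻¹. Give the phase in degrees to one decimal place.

-173.8°

∠(j44000 + 4800) = arctan(44000/4800) = 83.77°
∠(j44000) = 90.00°
∠L(j44000) = − (83.77° + 90.00°) = -173.77°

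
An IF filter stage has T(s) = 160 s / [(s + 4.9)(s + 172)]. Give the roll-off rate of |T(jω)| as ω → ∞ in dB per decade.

With 1 zero and 2 poles, the high-frequency asymptotic slope is 20 × (1 − 2) = -20 dB/decade.

-20 dB/decade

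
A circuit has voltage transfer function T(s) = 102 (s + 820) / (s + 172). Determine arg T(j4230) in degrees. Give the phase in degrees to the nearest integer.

∠(j4230 + 820) = arctan(4230/820) = 79.03°
∠(j4230 + 172) = arctan(4230/172) = 87.67°
∠T(j4230) = 79.03° − 87.67° = -8.64°

-9°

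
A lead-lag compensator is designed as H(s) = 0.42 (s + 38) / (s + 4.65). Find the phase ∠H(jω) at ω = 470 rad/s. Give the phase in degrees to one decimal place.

-4.1°

∠(j470 + 38) = arctan(470/38) = 85.38°
∠(j470 + 4.65) = arctan(470/4.65) = 89.43°
∠H(j470) = 85.38° − 89.43° = -4.06°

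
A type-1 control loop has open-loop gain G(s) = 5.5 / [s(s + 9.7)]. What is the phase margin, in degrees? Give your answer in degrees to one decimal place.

86.7 deg

Gain crossover: |G(jω)| = 1 at ω ≈ 0.566 rad/s.
∠G(j0.566) = −90° − arctan(0.566/9.7) ≈ -93.34°
PM = 180° + (-93.34°) = 86.66°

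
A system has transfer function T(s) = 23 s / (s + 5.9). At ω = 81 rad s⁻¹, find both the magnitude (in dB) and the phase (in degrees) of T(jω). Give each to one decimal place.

|j81| = 81
|j81 + 5.9| = √(81² + 5.9²) = 81.21
|T(j81)| = 23 × 81 / 81.21 = 22.939
20 log₁₀(22.939) = 27.21 dB
∠(j81) = 90.00°
∠(j81 + 5.9) = arctan(81/5.9) = 85.83°
∠T(j81) = 90.00° − 85.83° = 4.17°

|T| = 27.2 dB, ∠T = 4.2°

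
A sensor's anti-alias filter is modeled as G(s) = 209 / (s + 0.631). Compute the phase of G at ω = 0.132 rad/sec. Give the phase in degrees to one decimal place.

∠(j0.132 + 0.631) = arctan(0.132/0.631) = 11.82°
∠G(j0.132) = −11.82° = -11.82°

-11.8 deg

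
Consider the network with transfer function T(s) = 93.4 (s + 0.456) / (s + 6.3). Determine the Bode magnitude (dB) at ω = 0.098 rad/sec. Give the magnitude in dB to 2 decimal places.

|j0.098 + 0.456| = √(0.098² + 0.456²) = 0.4664
|j0.098 + 6.3| = √(0.098² + 6.3²) = 6.301
|T(j0.098)| = 93.4 × 0.4664 / 6.301 = 6.9139
20 log₁₀(6.9139) = 16.794 dB

16.79 dB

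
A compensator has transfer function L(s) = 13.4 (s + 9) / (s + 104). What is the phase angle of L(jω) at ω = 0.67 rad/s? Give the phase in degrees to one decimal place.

∠(j0.67 + 9) = arctan(0.67/9) = 4.26°
∠(j0.67 + 104) = arctan(0.67/104) = 0.37°
∠L(j0.67) = 4.26° − 0.37° = 3.89°

3.9°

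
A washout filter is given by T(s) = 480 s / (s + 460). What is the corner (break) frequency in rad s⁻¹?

460 rad s⁻¹

The single real pole at s = −460 gives a corner at ω = 460 rad s⁻¹.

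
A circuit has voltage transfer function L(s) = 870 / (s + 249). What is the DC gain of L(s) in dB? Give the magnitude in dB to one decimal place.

L(0) = 870 / 249 = 3.494
20 log₁₀(3.494) = 10.87 dB

10.9 dB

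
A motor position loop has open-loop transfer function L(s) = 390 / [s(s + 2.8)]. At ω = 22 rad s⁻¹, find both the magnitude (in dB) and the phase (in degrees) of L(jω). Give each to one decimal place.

|j22 + 2.8| = √(22² + 2.8²) = 22.18
|j22| = 22
|L(j22)| = 390 / (22.18 × 22) = 0.79934
20 log₁₀(0.79934) = -1.95 dB
∠(j22 + 2.8) = arctan(22/2.8) = 82.75°
∠(j22) = 90.00°
∠L(j22) = − (82.75° + 90.00°) = -172.75°

|L| = -1.9 dB, ∠L = -172.7°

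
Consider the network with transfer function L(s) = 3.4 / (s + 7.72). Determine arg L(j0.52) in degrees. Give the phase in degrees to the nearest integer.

-4°

∠(j0.52 + 7.72) = arctan(0.52/7.72) = 3.85°
∠L(j0.52) = −3.85° = -3.85°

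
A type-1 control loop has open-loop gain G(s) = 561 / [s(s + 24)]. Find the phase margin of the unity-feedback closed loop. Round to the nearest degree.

Gain crossover: |G(jω)| = 1 at ω ≈ 18.5 rad/s.
∠G(j18.5) = −90° − arctan(18.5/24) ≈ -127.64°
PM = 180° + (-127.64°) = 52.36°

52°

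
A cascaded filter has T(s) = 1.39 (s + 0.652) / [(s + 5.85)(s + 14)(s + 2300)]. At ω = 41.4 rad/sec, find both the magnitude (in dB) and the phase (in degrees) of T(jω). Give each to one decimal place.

|j41.4 + 0.652| = √(41.4² + 0.652²) = 41.41
|j41.4 + 5.85| = √(41.4² + 5.85²) = 41.81
|j41.4 + 14| = √(41.4² + 14²) = 43.7
|j41.4 + 2300| = √(41.4² + 2300²) = 2300
|T(j41.4)| = 1.39 × 41.41 / (41.81 × 43.7 × 2300) = 1.3692e-05
20 log₁₀(1.3692e-05) = -97.27 dB
∠(j41.4 + 0.652) = arctan(41.4/0.652) = 89.10°
∠(j41.4 + 5.85) = arctan(41.4/5.85) = 81.96°
∠(j41.4 + 14) = arctan(41.4/14) = 71.32°
∠(j41.4 + 2300) = arctan(41.4/2300) = 1.03°
∠T(j41.4) = 89.10° − (81.96° + 71.32° + 1.03°) = -65.21°

|T| = -97.3 dB, ∠T = -65.2°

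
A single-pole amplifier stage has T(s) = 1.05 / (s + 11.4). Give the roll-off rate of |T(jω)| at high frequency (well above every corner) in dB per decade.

-20 dB/decade

With 0 zeros and 1 pole, the high-frequency asymptotic slope is 20 × (0 − 1) = -20 dB/decade.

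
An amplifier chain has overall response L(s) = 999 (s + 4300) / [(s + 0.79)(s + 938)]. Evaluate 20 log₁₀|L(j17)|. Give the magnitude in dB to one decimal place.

48.6 dB

|j17 + 4300| = √(17² + 4300²) = 4300
|j17 + 0.79| = √(17² + 0.79²) = 17.02
|j17 + 938| = √(17² + 938²) = 938.2
|L(j17)| = 999 × 4300 / (17.02 × 938.2) = 269.06
20 log₁₀(269.06) = 48.60 dB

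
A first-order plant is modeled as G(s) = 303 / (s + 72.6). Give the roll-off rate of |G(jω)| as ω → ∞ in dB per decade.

-20 dB/decade

With 0 zeros and 1 pole, the high-frequency asymptotic slope is 20 × (0 − 1) = -20 dB/decade.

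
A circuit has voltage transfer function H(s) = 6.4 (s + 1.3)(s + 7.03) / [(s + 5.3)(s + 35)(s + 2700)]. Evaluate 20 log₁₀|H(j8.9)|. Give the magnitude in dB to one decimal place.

-63.8 dB

|j8.9 + 1.3| = √(8.9² + 1.3²) = 8.994
|j8.9 + 7.03| = √(8.9² + 7.03²) = 11.34
|j8.9 + 5.3| = √(8.9² + 5.3²) = 10.36
|j8.9 + 35| = √(8.9² + 35²) = 36.11
|j8.9 + 2700| = √(8.9² + 2700²) = 2700
|H(j8.9)| = 6.4 × 8.994 × 11.34 / (10.36 × 36.11 × 2700) = 0.00064638
20 log₁₀(0.00064638) = -63.79 dB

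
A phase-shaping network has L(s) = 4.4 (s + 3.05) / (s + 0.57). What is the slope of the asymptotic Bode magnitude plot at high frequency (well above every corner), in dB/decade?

With 1 zero and 1 pole, the high-frequency asymptotic slope is 20 × (1 − 1) = 0 dB/decade.

0 dB/decade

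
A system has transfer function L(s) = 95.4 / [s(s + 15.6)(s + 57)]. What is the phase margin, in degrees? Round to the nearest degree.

Gain crossover: |L(jω)| = 1 at ω ≈ 0.107 rad/s.
∠L(j0.107) = −90° − arctan(0.107/15.6) − arctan(0.107/57) ≈ -90.50°
PM = 180° + (-90.50°) = 89.50°

89 deg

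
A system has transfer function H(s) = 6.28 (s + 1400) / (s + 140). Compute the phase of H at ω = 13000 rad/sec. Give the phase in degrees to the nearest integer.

-6°

∠(j13000 + 1400) = arctan(13000/1400) = 83.85°
∠(j13000 + 140) = arctan(13000/140) = 89.38°
∠H(j13000) = 83.85° − 89.38° = -5.53°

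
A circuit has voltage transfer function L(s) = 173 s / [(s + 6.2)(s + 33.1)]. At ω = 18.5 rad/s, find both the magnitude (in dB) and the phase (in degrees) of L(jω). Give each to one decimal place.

|j18.5| = 18.5
|j18.5 + 6.2| = √(18.5² + 6.2²) = 19.51
|j18.5 + 33.1| = √(18.5² + 33.1²) = 37.92
|L(j18.5)| = 173 × 18.5 / (19.51 × 37.92) = 4.3259
20 log₁₀(4.3259) = 12.72 dB
∠(j18.5) = 90.00°
∠(j18.5 + 6.2) = arctan(18.5/6.2) = 71.47°
∠(j18.5 + 33.1) = arctan(18.5/33.1) = 29.20°
∠L(j18.5) = 90.00° − (71.47° + 29.20°) = -10.67°

|L| = 12.7 dB, ∠L = -10.7°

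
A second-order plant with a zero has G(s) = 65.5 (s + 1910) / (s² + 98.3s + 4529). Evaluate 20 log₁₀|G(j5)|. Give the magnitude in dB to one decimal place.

28.8 dB

|j5 + 1910| = √(5² + 1910²) = 1910
|(j5)² + 98.3(j5) + 4529| = |4504 + j491.5| = 4531
|G(j5)| = 65.5 × 1910 / 4531 = 27.613
20 log₁₀(27.613) = 28.82 dB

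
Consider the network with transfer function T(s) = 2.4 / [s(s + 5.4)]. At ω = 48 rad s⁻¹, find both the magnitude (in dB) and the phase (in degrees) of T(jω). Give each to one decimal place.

|T| = -59.7 dB, ∠T = -173.6 deg

|j48 + 5.4| = √(48² + 5.4²) = 48.3
|j48| = 48
|T(j48)| = 2.4 / (48.3 × 48) = 0.0010351
20 log₁₀(0.0010351) = -59.70 dB
∠(j48 + 5.4) = arctan(48/5.4) = 83.58°
∠(j48) = 90.00°
∠T(j48) = − (83.58° + 90.00°) = -173.58°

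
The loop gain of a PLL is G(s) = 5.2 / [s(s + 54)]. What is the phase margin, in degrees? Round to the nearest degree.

90°

Gain crossover: |G(jω)| = 1 at ω ≈ 0.0963 rad/sec.
∠G(j0.0963) = −90° − arctan(0.0963/54) ≈ -90.10°
PM = 180° + (-90.10°) = 89.90°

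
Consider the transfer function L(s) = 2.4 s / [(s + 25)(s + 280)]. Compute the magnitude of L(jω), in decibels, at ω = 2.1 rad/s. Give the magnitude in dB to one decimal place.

-62.9 dB

|j2.1| = 2.1
|j2.1 + 25| = √(2.1² + 25²) = 25.09
|j2.1 + 280| = √(2.1² + 280²) = 280
|L(j2.1)| = 2.4 × 2.1 / (25.09 × 280) = 0.00071745
20 log₁₀(0.00071745) = -62.88 dB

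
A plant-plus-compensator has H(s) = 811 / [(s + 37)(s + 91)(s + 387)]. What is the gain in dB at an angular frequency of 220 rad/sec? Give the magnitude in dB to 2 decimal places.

-89.29 dB

|j220 + 37| = √(220² + 37²) = 223.1
|j220 + 91| = √(220² + 91²) = 238.1
|j220 + 387| = √(220² + 387²) = 445.2
|H(j220)| = 811 / (223.1 × 238.1 × 445.2) = 3.4301e-05
20 log₁₀(3.4301e-05) = -89.294 dB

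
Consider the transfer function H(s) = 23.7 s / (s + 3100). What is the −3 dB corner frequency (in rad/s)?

3100 rad/s

For a single-pole high-pass, the −3 dB point is at the pole: ω = 3100 rad/s.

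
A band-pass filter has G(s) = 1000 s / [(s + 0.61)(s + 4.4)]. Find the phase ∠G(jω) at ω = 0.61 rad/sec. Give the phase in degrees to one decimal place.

37.1°

∠(j0.61) = 90.00°
∠(j0.61 + 0.61) = arctan(0.61/0.61) = 45.00°
∠(j0.61 + 4.4) = arctan(0.61/4.4) = 7.89°
∠G(j0.61) = 90.00° − (45.00° + 7.89°) = 37.11°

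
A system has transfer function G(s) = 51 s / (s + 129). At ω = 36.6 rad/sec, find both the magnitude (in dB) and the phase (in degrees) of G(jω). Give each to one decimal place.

|G| = 22.9 dB, ∠G = 74.2°

|j36.6| = 36.6
|j36.6 + 129| = √(36.6² + 129²) = 134.1
|G(j36.6)| = 51 × 36.6 / 134.1 = 13.92
20 log₁₀(13.92) = 22.87 dB
∠(j36.6) = 90.00°
∠(j36.6 + 129) = arctan(36.6/129) = 15.84°
∠G(j36.6) = 90.00° − 15.84° = 74.16°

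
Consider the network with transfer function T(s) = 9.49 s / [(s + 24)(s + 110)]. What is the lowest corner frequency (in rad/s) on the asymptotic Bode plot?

Break frequencies occur at each pole and zero magnitude: 24 rad/s, 110 rad/s.
The lowest is 24 rad/s.

24 rad/s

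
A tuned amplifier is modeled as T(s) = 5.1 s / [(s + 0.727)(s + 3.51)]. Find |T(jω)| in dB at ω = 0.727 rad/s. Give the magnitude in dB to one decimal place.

0.1 dB

|j0.727| = 0.727
|j0.727 + 0.727| = √(0.727² + 0.727²) = 1.028
|j0.727 + 3.51| = √(0.727² + 3.51²) = 3.584
|T(j0.727)| = 5.1 × 0.727 / (1.028 × 3.584) = 1.0061
20 log₁₀(1.0061) = 0.05 dB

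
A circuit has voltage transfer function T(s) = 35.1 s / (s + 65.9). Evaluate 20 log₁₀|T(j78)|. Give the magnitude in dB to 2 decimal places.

|j78| = 78
|j78 + 65.9| = √(78² + 65.9²) = 102.1
|T(j78)| = 35.1 × 78 / 102.1 = 26.812
20 log₁₀(26.812) = 28.567 dB

28.57 dB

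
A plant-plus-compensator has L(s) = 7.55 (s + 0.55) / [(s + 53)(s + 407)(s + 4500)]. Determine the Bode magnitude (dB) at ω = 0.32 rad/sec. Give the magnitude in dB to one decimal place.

-146.1 dB

|j0.32 + 0.55| = √(0.32² + 0.55²) = 0.6363
|j0.32 + 53| = √(0.32² + 53²) = 53
|j0.32 + 407| = √(0.32² + 407²) = 407
|j0.32 + 4500| = √(0.32² + 4500²) = 4500
|L(j0.32)| = 7.55 × 0.6363 / (53 × 407 × 4500) = 4.9491e-08
20 log₁₀(4.9491e-08) = -146.11 dB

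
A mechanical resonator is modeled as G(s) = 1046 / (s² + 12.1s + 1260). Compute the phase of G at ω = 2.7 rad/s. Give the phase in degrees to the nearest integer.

∠[(j2.7)² + 12.1(j2.7) + 1260] = ∠[1252.7 + j32.67] = 1.49°
∠G(j2.7) = −1.49° = -1.49°

-1 deg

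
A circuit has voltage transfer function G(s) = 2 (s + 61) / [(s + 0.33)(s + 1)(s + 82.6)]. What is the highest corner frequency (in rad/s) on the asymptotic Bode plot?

82.6 rad/s

Break frequencies occur at each pole and zero magnitude: 0.33 rad/s, 1 rad/s, 61 rad/s, 82.6 rad/s.
The highest is 82.6 rad/s.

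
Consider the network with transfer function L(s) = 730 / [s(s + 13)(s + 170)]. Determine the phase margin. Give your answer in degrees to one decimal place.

88.4°

Gain crossover: |L(jω)| = 1 at ω ≈ 0.33 rad/s.
∠L(j0.33) = −90° − arctan(0.33/13) − arctan(0.33/170) ≈ -91.57°
PM = 180° + (-91.57°) = 88.43°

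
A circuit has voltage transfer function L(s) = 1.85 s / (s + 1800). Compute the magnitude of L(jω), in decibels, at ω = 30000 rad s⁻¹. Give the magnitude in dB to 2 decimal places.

5.33 dB

|j30000| = 3e+04
|j30000 + 1800| = √(30000² + 1800²) = 3.005e+04
|L(j30000)| = 1.85 × 3e+04 / 3.005e+04 = 1.8467
20 log₁₀(1.8467) = 5.328 dB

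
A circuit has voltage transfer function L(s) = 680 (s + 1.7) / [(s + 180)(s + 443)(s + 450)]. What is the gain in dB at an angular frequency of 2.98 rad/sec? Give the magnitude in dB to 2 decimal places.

|j2.98 + 1.7| = √(2.98² + 1.7²) = 3.431
|j2.98 + 180| = √(2.98² + 180²) = 180
|j2.98 + 443| = √(2.98² + 443²) = 443
|j2.98 + 450| = √(2.98² + 450²) = 450
|L(j2.98)| = 680 × 3.431 / (180 × 443 × 450) = 6.5004e-05
20 log₁₀(6.5004e-05) = -83.741 dB

-83.74 dB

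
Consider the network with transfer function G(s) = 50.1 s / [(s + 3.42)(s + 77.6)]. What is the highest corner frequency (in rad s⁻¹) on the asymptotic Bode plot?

77.6 rad s⁻¹

Break frequencies occur at each pole and zero magnitude: 3.42 rad s⁻¹, 77.6 rad s⁻¹.
The highest is 77.6 rad s⁻¹.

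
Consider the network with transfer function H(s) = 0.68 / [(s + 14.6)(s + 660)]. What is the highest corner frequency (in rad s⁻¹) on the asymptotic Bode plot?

Break frequencies occur at each pole and zero magnitude: 14.6 rad s⁻¹, 660 rad s⁻¹.
The highest is 660 rad s⁻¹.

660 rad s⁻¹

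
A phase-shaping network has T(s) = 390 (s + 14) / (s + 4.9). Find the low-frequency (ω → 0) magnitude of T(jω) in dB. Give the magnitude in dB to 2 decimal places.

T(0) = 390 × 14 / 4.9 = 1114.3
20 log₁₀(1114.3) = 60.940 dB

60.94 dB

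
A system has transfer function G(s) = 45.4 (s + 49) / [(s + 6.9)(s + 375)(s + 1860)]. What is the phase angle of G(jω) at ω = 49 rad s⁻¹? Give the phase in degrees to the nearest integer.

-46°

∠(j49 + 49) = arctan(49/49) = 45.00°
∠(j49 + 6.9) = arctan(49/6.9) = 81.98°
∠(j49 + 375) = arctan(49/375) = 7.44°
∠(j49 + 1860) = arctan(49/1860) = 1.51°
∠G(j49) = 45.00° − (81.98° + 7.44° + 1.51°) = -45.94°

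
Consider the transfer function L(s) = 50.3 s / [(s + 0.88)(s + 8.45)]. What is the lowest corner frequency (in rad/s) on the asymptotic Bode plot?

Break frequencies occur at each pole and zero magnitude: 0.88 rad/s, 8.45 rad/s.
The lowest is 0.88 rad/s.

0.88 rad/s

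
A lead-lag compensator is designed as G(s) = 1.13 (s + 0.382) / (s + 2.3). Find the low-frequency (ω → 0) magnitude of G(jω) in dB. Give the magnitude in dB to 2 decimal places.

G(0) = 1.13 × 0.382 / 2.3 = 0.18768
20 log₁₀(0.18768) = -14.532 dB

-14.53 dB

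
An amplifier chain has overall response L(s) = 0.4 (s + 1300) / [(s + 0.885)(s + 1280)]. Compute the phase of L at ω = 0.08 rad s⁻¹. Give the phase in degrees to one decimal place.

-5.2°

∠(j0.08 + 1300) = arctan(0.08/1300) = 0.00°
∠(j0.08 + 0.885) = arctan(0.08/0.885) = 5.17°
∠(j0.08 + 1280) = arctan(0.08/1280) = 0.00°
∠L(j0.08) = 0.00° − (5.17° + 0.00°) = -5.17°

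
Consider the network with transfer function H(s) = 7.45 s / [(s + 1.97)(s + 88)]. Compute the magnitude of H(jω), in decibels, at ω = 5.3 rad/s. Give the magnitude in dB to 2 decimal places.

|j5.3| = 5.3
|j5.3 + 1.97| = √(5.3² + 1.97²) = 5.654
|j5.3 + 88| = √(5.3² + 88²) = 88.16
|H(j5.3)| = 7.45 × 5.3 / (5.654 × 88.16) = 0.079211
20 log₁₀(0.079211) = -22.024 dB

-22.02 dB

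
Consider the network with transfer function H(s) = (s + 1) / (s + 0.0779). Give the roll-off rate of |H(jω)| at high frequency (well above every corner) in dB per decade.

With 1 zero and 1 pole, the high-frequency asymptotic slope is 20 × (1 − 1) = 0 dB/decade.

0 dB/decade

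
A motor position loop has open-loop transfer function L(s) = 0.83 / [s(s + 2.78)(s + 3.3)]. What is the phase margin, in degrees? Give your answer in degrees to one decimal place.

Gain crossover: |L(jω)| = 1 at ω ≈ 0.0904 rad/s.
∠L(j0.0904) = −90° − arctan(0.0904/2.78) − arctan(0.0904/3.3) ≈ -93.43°
PM = 180° + (-93.43°) = 86.57°

86.6°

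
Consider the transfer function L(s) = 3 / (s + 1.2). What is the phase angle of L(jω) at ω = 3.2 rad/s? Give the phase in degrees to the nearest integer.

-69°

∠(j3.2 + 1.2) = arctan(3.2/1.2) = 69.44°
∠L(j3.2) = −69.44° = -69.44°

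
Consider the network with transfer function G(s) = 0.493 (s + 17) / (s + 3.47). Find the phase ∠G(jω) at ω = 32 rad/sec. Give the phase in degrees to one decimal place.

-21.8°

∠(j32 + 17) = arctan(32/17) = 62.02°
∠(j32 + 3.47) = arctan(32/3.47) = 83.81°
∠G(j32) = 62.02° − 83.81° = -21.79°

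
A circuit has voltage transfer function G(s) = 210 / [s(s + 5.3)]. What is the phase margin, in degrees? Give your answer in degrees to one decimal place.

Gain crossover: |G(jω)| = 1 at ω ≈ 14 rad/s.
∠G(j14) = −90° − arctan(14/5.3) ≈ -159.29°
PM = 180° + (-159.29°) = 20.71°

20.7°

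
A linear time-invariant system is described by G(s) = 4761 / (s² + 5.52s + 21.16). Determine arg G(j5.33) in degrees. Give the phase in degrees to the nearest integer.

-104 deg

∠[(j5.33)² + 5.52(j5.33) + 21.16] = ∠[-7.2489 + j29.422] = 103.84°
∠G(j5.33) = −103.84° = -103.84°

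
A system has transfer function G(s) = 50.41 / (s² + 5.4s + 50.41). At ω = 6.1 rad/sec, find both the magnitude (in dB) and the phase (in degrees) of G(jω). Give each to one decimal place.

|G| = 3.0 dB, ∠G = -68.2 deg

|(j6.1)² + 5.4(j6.1) + 50.41| = |13.2 + j32.94| = 35.49
|G(j6.1)| = 50.41 / 35.49 = 1.4205
20 log₁₀(1.4205) = 3.05 dB
∠[(j6.1)² + 5.4(j6.1) + 50.41] = ∠[13.2 + j32.94] = 68.16°
∠G(j6.1) = −68.16° = -68.16°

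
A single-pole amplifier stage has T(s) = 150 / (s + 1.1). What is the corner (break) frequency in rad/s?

The single real pole at s = −1.1 gives a corner at ω = 1.1 rad/s.

1.1 rad/s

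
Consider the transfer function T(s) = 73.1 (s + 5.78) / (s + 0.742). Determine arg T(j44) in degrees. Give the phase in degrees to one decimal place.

-6.5°

∠(j44 + 5.78) = arctan(44/5.78) = 82.52°
∠(j44 + 0.742) = arctan(44/0.742) = 89.03°
∠T(j44) = 82.52° − 89.03° = -6.52°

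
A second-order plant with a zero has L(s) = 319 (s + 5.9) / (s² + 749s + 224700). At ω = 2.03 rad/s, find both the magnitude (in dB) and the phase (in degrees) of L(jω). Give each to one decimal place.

|L| = -41.1 dB, ∠L = 18.6°

|j2.03 + 5.9| = √(2.03² + 5.9²) = 6.239
|(j2.03)² + 749(j2.03) + 224700| = |2.247e+05 + j1520.5| = 2.247e+05
|L(j2.03)| = 319 × 6.239 / 2.247e+05 = 0.0088579
20 log₁₀(0.0088579) = -41.05 dB
∠(j2.03 + 5.9) = arctan(2.03/5.9) = 18.99°
∠[(j2.03)² + 749(j2.03) + 224700] = ∠[2.247e+05 + j1520.5] = 0.39°
∠L(j2.03) = 18.99° − 0.39° = 18.60°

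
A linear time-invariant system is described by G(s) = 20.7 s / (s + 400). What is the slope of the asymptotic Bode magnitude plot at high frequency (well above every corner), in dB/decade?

With 1 zero and 1 pole, the high-frequency asymptotic slope is 20 × (1 − 1) = 0 dB/decade.

0 dB/decade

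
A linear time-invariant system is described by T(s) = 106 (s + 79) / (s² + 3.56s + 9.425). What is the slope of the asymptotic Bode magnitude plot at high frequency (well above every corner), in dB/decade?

With 1 zero and 2 poles, the high-frequency asymptotic slope is 20 × (1 − 2) = -20 dB/decade.

-20 dB/decade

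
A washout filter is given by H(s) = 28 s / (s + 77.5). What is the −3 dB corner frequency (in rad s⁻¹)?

For a single-pole high-pass, the −3 dB point is at the pole: ω = 77.5 rad s⁻¹.

77.5 rad s⁻¹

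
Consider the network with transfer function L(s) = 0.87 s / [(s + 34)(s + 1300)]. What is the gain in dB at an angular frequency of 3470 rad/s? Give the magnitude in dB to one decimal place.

-72.6 dB

|j3470| = 3470
|j3470 + 34| = √(3470² + 34²) = 3470
|j3470 + 1300| = √(3470² + 1300²) = 3706
|L(j3470)| = 0.87 × 3470 / (3470 × 3706) = 0.00023477
20 log₁₀(0.00023477) = -72.59 dB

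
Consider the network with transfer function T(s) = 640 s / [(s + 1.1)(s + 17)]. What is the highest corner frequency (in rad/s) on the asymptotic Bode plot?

Break frequencies occur at each pole and zero magnitude: 1.1 rad/s, 17 rad/s.
The highest is 17 rad/s.

17 rad/s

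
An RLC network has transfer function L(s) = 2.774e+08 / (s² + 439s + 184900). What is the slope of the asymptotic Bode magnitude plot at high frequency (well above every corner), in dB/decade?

With 0 zeros and 2 poles, the high-frequency asymptotic slope is 20 × (0 − 2) = -40 dB/decade.

-40 dB/decade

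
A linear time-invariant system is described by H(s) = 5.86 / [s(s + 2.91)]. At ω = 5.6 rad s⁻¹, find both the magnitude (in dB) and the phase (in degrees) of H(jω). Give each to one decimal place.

|j5.6 + 2.91| = √(5.6² + 2.91²) = 6.311
|j5.6| = 5.6
|H(j5.6)| = 5.86 / (6.311 × 5.6) = 0.16581
20 log₁₀(0.16581) = -15.61 dB
∠(j5.6 + 2.91) = arctan(5.6/2.91) = 62.54°
∠(j5.6) = 90.00°
∠H(j5.6) = − (62.54° + 90.00°) = -152.54°

|H| = -15.6 dB, ∠H = -152.5°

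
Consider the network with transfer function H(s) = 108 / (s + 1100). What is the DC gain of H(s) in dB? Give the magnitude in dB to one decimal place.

H(0) = 108 / 1100 = 0.098182
20 log₁₀(0.098182) = -20.16 dB

-20.2 dB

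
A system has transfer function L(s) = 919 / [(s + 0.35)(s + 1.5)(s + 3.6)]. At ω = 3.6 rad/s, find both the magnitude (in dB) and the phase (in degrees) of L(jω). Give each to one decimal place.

|j3.6 + 0.35| = √(3.6² + 0.35²) = 3.617
|j3.6 + 1.5| = √(3.6² + 1.5²) = 3.9
|j3.6 + 3.6| = √(3.6² + 3.6²) = 5.091
|L(j3.6)| = 919 / (3.617 × 3.9 × 5.091) = 12.796
20 log₁₀(12.796) = 22.14 dB
∠(j3.6 + 0.35) = arctan(3.6/0.35) = 84.45°
∠(j3.6 + 1.5) = arctan(3.6/1.5) = 67.38°
∠(j3.6 + 3.6) = arctan(3.6/3.6) = 45.00°
∠L(j3.6) = − (84.45° + 67.38° + 45.00°) = -196.83°

|L| = 22.1 dB, ∠L = -196.8°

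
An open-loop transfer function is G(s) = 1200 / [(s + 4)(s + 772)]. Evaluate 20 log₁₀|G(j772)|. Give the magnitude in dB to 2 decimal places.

-56.93 dB

|j772 + 4| = √(772² + 4²) = 772
|j772 + 772| = √(772² + 772²) = 1092
|G(j772)| = 1200 / (772 × 1092) = 0.0014237
20 log₁₀(0.0014237) = -56.931 dB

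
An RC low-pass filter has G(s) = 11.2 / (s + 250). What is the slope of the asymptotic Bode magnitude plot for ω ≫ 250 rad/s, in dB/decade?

-20 dB/decade

With 0 zeros and 1 pole, the high-frequency asymptotic slope is 20 × (0 − 1) = -20 dB/decade.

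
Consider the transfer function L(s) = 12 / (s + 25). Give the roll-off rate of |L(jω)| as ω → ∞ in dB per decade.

-20 dB/decade

With 0 zeros and 1 pole, the high-frequency asymptotic slope is 20 × (0 − 1) = -20 dB/decade.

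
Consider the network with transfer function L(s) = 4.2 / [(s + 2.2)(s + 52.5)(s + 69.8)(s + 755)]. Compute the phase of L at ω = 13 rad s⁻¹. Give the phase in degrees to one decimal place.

∠(j13 + 2.2) = arctan(13/2.2) = 80.39°
∠(j13 + 52.5) = arctan(13/52.5) = 13.91°
∠(j13 + 69.8) = arctan(13/69.8) = 10.55°
∠(j13 + 755) = arctan(13/755) = 0.99°
∠L(j13) = − (80.39° + 13.91° + 10.55° + 0.99°) = -105.84°

-105.8°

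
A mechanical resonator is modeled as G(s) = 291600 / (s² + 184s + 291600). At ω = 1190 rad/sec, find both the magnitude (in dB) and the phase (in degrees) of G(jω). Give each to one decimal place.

|G| = -11.9 dB, ∠G = -169.0 deg

|(j1190)² + 184(j1190) + 291600| = |-1.1245e+06 + j2.1896e+05| = 1.146e+06
|G(j1190)| = 291600 / 1.146e+06 = 0.25453
20 log₁₀(0.25453) = -11.89 dB
∠[(j1190)² + 184(j1190) + 291600] = ∠[-1.1245e+06 + j2.1896e+05] = 168.98°
∠G(j1190) = −168.98° = -168.98°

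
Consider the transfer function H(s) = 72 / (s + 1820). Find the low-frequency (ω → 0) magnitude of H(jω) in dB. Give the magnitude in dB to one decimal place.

H(0) = 72 / 1820 = 0.03956
20 log₁₀(0.03956) = -28.05 dB

-28.1 dB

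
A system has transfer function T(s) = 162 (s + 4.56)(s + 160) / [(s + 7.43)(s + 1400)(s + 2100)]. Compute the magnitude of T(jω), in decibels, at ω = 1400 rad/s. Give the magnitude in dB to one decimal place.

-26.8 dB

|j1400 + 4.56| = √(1400² + 4.56²) = 1400
|j1400 + 160| = √(1400² + 160²) = 1409
|j1400 + 7.43| = √(1400² + 7.43²) = 1400
|j1400 + 1400| = √(1400² + 1400²) = 1980
|j1400 + 2100| = √(1400² + 2100²) = 2524
|T(j1400)| = 162 × 1400 × 1409 / (1400 × 1980 × 2524) = 0.045682
20 log₁₀(0.045682) = -26.81 dB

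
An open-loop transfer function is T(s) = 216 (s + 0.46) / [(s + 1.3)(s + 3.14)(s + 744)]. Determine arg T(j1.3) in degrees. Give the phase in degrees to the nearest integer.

3°

∠(j1.3 + 0.46) = arctan(1.3/0.46) = 70.51°
∠(j1.3 + 1.3) = arctan(1.3/1.3) = 45.00°
∠(j1.3 + 3.14) = arctan(1.3/3.14) = 22.49°
∠(j1.3 + 744) = arctan(1.3/744) = 0.10°
∠T(j1.3) = 70.51° − (45.00° + 22.49° + 0.10°) = 2.92°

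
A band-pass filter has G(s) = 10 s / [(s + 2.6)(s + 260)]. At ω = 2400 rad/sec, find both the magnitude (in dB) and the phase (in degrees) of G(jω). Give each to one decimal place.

|G| = -47.7 dB, ∠G = -83.8°

|j2400| = 2400
|j2400 + 2.6| = √(2400² + 2.6²) = 2400
|j2400 + 260| = √(2400² + 260²) = 2414
|G(j2400)| = 10 × 2400 / (2400 × 2414) = 0.0041424
20 log₁₀(0.0041424) = -47.65 dB
∠(j2400) = 90.00°
∠(j2400 + 2.6) = arctan(2400/2.6) = 89.94°
∠(j2400 + 260) = arctan(2400/260) = 83.82°
∠G(j2400) = 90.00° − (89.94° + 83.82°) = -83.75°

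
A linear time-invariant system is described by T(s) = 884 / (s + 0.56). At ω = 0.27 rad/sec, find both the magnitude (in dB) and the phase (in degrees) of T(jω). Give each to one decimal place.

|T| = 63.1 dB, ∠T = -25.7°

|j0.27 + 0.56| = √(0.27² + 0.56²) = 0.6217
|T(j0.27)| = 884 / 0.6217 = 1421.9
20 log₁₀(1421.9) = 63.06 dB
∠(j0.27 + 0.56) = arctan(0.27/0.56) = 25.74°
∠T(j0.27) = −25.74° = -25.74°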